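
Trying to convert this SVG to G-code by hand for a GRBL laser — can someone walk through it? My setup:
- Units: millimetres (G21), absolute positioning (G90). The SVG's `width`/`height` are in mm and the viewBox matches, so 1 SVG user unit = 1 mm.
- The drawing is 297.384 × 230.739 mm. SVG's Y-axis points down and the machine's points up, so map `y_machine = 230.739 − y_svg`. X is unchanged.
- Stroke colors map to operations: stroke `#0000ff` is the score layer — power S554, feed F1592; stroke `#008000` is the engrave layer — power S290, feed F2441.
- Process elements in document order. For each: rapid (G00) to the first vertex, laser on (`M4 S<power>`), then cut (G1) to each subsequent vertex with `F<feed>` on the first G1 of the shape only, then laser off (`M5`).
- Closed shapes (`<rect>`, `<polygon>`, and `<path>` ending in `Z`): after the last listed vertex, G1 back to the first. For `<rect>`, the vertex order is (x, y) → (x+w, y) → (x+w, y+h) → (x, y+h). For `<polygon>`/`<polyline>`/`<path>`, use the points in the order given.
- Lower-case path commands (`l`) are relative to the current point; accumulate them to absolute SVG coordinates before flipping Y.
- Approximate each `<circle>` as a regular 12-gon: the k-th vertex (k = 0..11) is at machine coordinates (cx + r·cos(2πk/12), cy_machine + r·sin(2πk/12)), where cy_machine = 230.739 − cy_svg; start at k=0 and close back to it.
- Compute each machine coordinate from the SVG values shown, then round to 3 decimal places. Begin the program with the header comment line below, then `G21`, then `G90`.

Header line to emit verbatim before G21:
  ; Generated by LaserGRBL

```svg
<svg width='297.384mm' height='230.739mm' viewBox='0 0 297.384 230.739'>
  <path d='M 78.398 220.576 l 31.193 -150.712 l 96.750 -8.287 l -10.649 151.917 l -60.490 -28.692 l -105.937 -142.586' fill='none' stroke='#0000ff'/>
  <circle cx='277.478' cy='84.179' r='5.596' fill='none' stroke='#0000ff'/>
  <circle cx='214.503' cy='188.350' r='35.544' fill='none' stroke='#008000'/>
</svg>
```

1 u = 1 mm; y_m = 230.739 − y.

[1] `<path>` open polyline, #0000ff→score S554 F1592: (78.398,10.163) → (109.591,160.875) → (206.341,169.162) → (195.692,17.245) → (135.202,45.937) → (29.265,188.523)

[2] `<circle>` circle, #0000ff→score S554 F1592: (283.074,146.560) → (282.324,149.358) → (280.276,151.406) → (277.478,152.156) → (274.680,151.406) → (272.632,149.358) → (271.882,146.560) → (272.632,143.762) → (274.680,141.714) → (277.478,140.964) → (280.276,141.714) → (282.324,143.762) → (283.074,146.560) (closed)

[3] `<circle>` circle, #008000→engrave S290 F2441: (250.047,42.389) → (245.285,60.161) → (232.275,73.171) → (214.503,77.933) → (196.731,73.171) → (183.721,60.161) → (178.959,42.389) → (183.721,24.617) → (196.731,11.607) → (214.503,6.845) → (232.275,11.607) → (245.285,24.617) → (250.047,42.389) (closed)

; Generated by LaserGRBL
G21
G90
G00 X78.398 Y10.163
M4 S554
G1 X109.591 Y160.875 F1592
G1 X206.341 Y169.162
G1 X195.692 Y17.245
G1 X135.202 Y45.937
G1 X29.265 Y188.523
M5
G00 X283.074 Y146.560
M4 S554
G1 X282.324 Y149.358 F1592
G1 X280.276 Y151.406
G1 X277.478 Y152.156
G1 X274.680 Y151.406
G1 X272.632 Y149.358
G1 X271.882 Y146.560
G1 X272.632 Y143.762
G1 X274.680 Y141.714
G1 X277.478 Y140.964
G1 X280.276 Y141.714
G1 X282.324 Y143.762
G1 X283.074 Y146.560
M5
G00 X250.047 Y42.389
M4 S290
G1 X245.285 Y60.161 F2441
G1 X232.275 Y73.171
G1 X214.503 Y77.933
G1 X196.731 Y73.171
G1 X183.721 Y60.161
G1 X178.959 Y42.389
G1 X183.721 Y24.617
G1 X196.731 Y11.607
G1 X214.503 Y6.845
G1 X232.275 Y11.607
G1 X245.285 Y24.617
G1 X250.047 Y42.389
M5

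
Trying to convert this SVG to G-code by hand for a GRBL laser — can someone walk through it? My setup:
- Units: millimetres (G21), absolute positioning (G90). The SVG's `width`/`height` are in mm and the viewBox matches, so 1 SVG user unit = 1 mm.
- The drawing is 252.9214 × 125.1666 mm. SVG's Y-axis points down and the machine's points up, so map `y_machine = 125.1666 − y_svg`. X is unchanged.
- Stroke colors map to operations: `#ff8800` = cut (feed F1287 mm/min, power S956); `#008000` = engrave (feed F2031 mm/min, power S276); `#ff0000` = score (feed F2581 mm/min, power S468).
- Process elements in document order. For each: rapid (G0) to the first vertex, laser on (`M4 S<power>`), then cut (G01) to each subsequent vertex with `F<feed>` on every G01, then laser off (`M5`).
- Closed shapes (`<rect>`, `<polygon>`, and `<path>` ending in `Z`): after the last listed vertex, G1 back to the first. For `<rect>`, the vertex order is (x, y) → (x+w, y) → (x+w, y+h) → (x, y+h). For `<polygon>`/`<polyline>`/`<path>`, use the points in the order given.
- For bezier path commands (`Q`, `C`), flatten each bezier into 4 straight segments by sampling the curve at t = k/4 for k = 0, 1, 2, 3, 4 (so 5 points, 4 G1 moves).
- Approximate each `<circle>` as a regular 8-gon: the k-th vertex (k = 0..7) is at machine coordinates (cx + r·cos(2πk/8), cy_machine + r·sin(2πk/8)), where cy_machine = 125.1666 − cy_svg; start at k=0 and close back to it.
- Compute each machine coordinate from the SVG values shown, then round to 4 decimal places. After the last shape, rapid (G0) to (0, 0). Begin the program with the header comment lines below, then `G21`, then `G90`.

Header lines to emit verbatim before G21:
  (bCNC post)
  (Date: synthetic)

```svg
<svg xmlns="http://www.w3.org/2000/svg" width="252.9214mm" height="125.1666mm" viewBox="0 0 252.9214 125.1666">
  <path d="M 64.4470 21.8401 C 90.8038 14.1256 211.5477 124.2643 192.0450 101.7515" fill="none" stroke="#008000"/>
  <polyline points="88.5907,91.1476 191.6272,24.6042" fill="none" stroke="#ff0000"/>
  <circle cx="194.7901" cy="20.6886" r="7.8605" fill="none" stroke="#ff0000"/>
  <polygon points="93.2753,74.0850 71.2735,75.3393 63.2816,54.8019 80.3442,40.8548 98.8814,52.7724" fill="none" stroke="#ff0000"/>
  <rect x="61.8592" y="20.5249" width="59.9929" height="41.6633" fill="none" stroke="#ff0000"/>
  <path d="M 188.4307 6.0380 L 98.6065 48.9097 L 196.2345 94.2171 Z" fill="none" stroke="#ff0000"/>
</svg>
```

(bCNC post)
(Date: synthetic)
G21
G90
G0 X64.4470 Y103.3265
M4 S276
G01 X98.2460 Y90.9290 F2031
G01 X145.4433 Y57.8214 F2031
G01 X184.0419 Y27.4885 F2031
G01 X192.0450 Y23.4151 F2031
M5
G0 X88.5907 Y34.0190
M4 S468
G01 X191.6272 Y100.5624 F2581
M5
G0 X202.6506 Y104.4780
M4 S468
G01 X200.3483 Y110.0362 F2581
G01 X194.7901 Y112.3385 F2581
G01 X189.2319 Y110.0362 F2581
G01 X186.9296 Y104.4780 F2581
G01 X189.2319 Y98.9198 F2581
G01 X194.7901 Y96.6175 F2581
G01 X200.3483 Y98.9198 F2581
G01 X202.6506 Y104.4780 F2581
M5
G0 X93.2753 Y51.0816
M4 S468
G01 X71.2735 Y49.8273 F2581
G01 X63.2816 Y70.3647 F2581
G01 X80.3442 Y84.3118 F2581
G01 X98.8814 Y72.3942 F2581
G01 X93.2753 Y51.0816 F2581
M5
G0 X61.8592 Y104.6417
M4 S468
G01 X121.8521 Y104.6417 F2581
G01 X121.8521 Y62.9784 F2581
G01 X61.8592 Y62.9784 F2581
G01 X61.8592 Y104.6417 F2581
M5
G0 X188.4307 Y119.1286
M4 S468
G01 X98.6065 Y76.2569 F2581
G01 X196.2345 Y30.9495 F2581
G01 X188.4307 Y119.1286 F2581
M5
G0 X0.0000 Y0.0000

1 u = 1 mm; y_m = 125.1666 − y.

[1] `<path>` cubic bezier, #008000→engrave S276 F2031: (64.4470,103.3265) → (98.2460,90.9290) → (145.4433,57.8214) → (184.0419,27.4885) → (192.0450,23.4151)

[2] `<polyline>` line segment, #ff0000→score S468 F2581: (88.5907,34.0190) → (191.6272,100.5624)

[3] `<circle>` circle, #ff0000→score S468 F2581: (202.6506,104.4780) → (200.3483,110.0362) → (194.7901,112.3385) → (189.2319,110.0362) → (186.9296,104.4780) → (189.2319,98.9198) → (194.7901,96.6175) → (200.3483,98.9198) → (202.6506,104.4780) (closed)

[4] `<polygon>` regular polygon, #ff0000→score S468 F2581: (93.2753,51.0816) → (71.2735,49.8273) → (63.2816,70.3647) → (80.3442,84.3118) → (98.8814,72.3942) → (93.2753,51.0816) (closed)

[5] `<rect>` rectangle, #ff0000→score S468 F2581: (61.8592,104.6417) → (121.8521,104.6417) → (121.8521,62.9784) → (61.8592,62.9784) → (61.8592,104.6417) (closed)

[6] `<path>` closed polygon, #ff0000→score S468 F2581: (188.4307,119.1286) → (98.6065,76.2569) → (196.2345,30.9495) → (188.4307,119.1286) (closed)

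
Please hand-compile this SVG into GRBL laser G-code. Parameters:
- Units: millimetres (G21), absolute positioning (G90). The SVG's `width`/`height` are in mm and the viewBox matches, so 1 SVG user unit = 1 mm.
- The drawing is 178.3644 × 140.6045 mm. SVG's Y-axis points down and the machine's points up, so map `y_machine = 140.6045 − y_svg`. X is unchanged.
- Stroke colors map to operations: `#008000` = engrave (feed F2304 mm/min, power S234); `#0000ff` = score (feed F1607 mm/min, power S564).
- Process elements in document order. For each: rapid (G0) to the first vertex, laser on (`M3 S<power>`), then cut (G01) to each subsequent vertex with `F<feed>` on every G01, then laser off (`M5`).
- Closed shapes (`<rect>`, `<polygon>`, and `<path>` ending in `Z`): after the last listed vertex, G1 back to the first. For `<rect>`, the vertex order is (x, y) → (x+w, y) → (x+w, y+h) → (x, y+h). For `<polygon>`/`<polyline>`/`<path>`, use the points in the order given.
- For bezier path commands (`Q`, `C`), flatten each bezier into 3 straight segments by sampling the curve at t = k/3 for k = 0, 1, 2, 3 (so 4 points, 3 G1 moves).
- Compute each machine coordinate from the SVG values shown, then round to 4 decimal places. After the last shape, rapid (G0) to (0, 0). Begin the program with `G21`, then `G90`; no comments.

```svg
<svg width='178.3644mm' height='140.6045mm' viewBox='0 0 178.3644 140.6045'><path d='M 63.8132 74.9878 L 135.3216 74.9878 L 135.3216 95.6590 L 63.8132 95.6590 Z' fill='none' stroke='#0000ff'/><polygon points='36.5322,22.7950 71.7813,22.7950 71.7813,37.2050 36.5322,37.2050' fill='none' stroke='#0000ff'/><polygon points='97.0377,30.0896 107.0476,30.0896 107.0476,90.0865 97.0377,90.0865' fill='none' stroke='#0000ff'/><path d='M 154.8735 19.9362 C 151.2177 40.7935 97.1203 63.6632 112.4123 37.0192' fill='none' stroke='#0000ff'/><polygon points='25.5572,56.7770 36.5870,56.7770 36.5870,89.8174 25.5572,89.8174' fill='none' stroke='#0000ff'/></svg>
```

G21
G90
G0 X63.8132 Y65.6167
M3 S564
G01 X135.3216 Y65.6167 F1607
G01 X135.3216 Y44.9455 F1607
G01 X63.8132 Y44.9455 F1607
G01 X63.8132 Y65.6167 F1607
M5
G0 X36.5322 Y117.8095
M3 S564
G01 X71.7813 Y117.8095 F1607
G01 X71.7813 Y103.3995 F1607
G01 X36.5322 Y103.3995 F1607
G01 X36.5322 Y117.8095 F1607
M5
G0 X97.0377 Y110.5149
M3 S564
G01 X107.0476 Y110.5149 F1607
G01 X107.0476 Y50.5180 F1607
G01 X97.0377 Y50.5180 F1607
G01 X97.0377 Y110.5149 F1607
M5
G0 X154.8735 Y120.6683
M3 S564
G01 X138.8420 Y101.0486 F1607
G01 X115.8119 Y91.5375 F1607
G01 X112.4123 Y103.5853 F1607
M5
G0 X25.5572 Y83.8275
M3 S564
G01 X36.5870 Y83.8275 F1607
G01 X36.5870 Y50.7871 F1607
G01 X25.5572 Y50.7871 F1607
G01 X25.5572 Y83.8275 F1607
M5
G0 X0.0000 Y0.0000

1 u = 1 mm; y_m = 140.6045 − y.

[1] `<path>` rectangle, #0000ff→score S564 F1607: (63.8132,65.6167) → (135.3216,65.6167) → (135.3216,44.9455) → (63.8132,44.9455) → (63.8132,65.6167) (closed)

[2] `<polygon>` rectangle, #0000ff→score S564 F1607: (36.5322,117.8095) → (71.7813,117.8095) → (71.7813,103.3995) → (36.5322,103.3995) → (36.5322,117.8095) (closed)

[3] `<polygon>` rectangle, #0000ff→score S564 F1607: (97.0377,110.5149) → (107.0476,110.5149) → (107.0476,50.5180) → (97.0377,50.5180) → (97.0377,110.5149) (closed)

[4] `<path>` cubic bezier, #0000ff→score S564 F1607: (154.8735,120.6683) → (138.8420,101.0486) → (115.8119,91.5375) → (112.4123,103.5853)

[5] `<polygon>` rectangle, #0000ff→score S564 F1607: (25.5572,83.8275) → (36.5870,83.8275) → (36.5870,50.7871) → (25.5572,50.7871) → (25.5572,83.8275) (closed)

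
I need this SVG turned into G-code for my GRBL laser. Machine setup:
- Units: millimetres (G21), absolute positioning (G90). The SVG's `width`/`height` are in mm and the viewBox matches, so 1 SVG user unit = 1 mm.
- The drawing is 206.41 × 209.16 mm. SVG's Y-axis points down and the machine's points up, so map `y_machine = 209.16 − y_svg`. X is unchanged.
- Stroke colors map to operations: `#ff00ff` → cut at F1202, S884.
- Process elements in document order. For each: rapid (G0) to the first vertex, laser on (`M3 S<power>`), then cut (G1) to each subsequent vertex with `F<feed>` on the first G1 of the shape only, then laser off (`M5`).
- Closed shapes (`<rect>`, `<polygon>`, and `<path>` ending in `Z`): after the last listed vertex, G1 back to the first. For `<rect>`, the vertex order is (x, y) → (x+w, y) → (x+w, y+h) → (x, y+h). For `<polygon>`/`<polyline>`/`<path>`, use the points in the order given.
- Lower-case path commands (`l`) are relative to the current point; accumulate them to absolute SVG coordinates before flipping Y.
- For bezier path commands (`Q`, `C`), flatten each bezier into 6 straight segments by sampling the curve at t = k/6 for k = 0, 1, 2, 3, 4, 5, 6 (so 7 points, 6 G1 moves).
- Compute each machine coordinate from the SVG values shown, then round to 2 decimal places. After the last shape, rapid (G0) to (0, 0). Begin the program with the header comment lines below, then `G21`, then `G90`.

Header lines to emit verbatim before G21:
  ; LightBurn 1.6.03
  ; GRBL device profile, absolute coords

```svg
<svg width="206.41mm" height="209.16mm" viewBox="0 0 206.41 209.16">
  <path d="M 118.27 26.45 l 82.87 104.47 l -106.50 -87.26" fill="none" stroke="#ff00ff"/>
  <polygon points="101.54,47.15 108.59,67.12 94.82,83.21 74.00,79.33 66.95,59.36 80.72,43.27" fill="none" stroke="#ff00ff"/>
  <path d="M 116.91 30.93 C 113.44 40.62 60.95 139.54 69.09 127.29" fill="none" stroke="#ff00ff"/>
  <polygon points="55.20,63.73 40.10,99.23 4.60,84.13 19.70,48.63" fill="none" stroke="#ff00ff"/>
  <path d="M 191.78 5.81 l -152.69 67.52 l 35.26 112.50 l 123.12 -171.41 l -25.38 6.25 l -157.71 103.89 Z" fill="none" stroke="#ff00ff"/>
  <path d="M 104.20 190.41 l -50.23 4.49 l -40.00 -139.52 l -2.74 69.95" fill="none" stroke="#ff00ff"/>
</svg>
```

1 u = 1 mm; y_m = 209.16 − y.

[1] `<path>` open polyline, #ff00ff→cut S884 F1202: (118.27,182.71) → (201.14,78.24) → (94.64,165.50)

[2] `<polygon>` regular polygon, #ff00ff→cut S884 F1202: (101.54,162.01) → (108.59,142.04) → (94.82,125.95) → (74.00,129.83) → (66.95,149.80) → (80.72,165.89) → (101.54,162.01) (closed)

[3] `<path>` cubic bezier, #ff00ff→cut S884 F1202: (116.91,178.23) → (111.60,166.88) → (101.16,146.22) → (88.65,121.82) → (77.10,99.25) → (69.56,84.08) → (69.09,81.87)

[4] `<polygon>` regular polygon, #ff00ff→cut S884 F1202: (55.20,145.43) → (40.10,109.93) → (4.60,125.03) → (19.70,160.53) → (55.20,145.43) (closed)

[5] `<path>` closed polygon, #ff00ff→cut S884 F1202: (191.78,203.35) → (39.09,135.83) → (74.35,23.33) → (197.47,194.74) → (172.09,188.49) → (14.38,84.60) → (191.78,203.35) (closed)

[6] `<path>` open polyline, #ff00ff→cut S884 F1202: (104.20,18.75) → (53.97,14.26) → (13.97,153.78) → (11.23,83.83)

; LightBurn 1.6.03
; GRBL device profile, absolute coords
G21
G90
G0 X118.27 Y182.71
M3 S884
G1 X201.14 Y78.24 F1202
G1 X94.64 Y165.50
M5
G0 X101.54 Y162.01
M3 S884
G1 X108.59 Y142.04 F1202
G1 X94.82 Y125.95
G1 X74.00 Y129.83
G1 X66.95 Y149.80
G1 X80.72 Y165.89
G1 X101.54 Y162.01
M5
G0 X116.91 Y178.23
M3 S884
G1 X111.60 Y166.88 F1202
G1 X101.16 Y146.22
G1 X88.65 Y121.82
G1 X77.10 Y99.25
G1 X69.56 Y84.08
G1 X69.09 Y81.87
M5
G0 X55.20 Y145.43
M3 S884
G1 X40.10 Y109.93 F1202
G1 X4.60 Y125.03
G1 X19.70 Y160.53
G1 X55.20 Y145.43
M5
G0 X191.78 Y203.35
M3 S884
G1 X39.09 Y135.83 F1202
G1 X74.35 Y23.33
G1 X197.47 Y194.74
G1 X172.09 Y188.49
G1 X14.38 Y84.60
G1 X191.78 Y203.35
M5
G0 X104.20 Y18.75
M3 S884
G1 X53.97 Y14.26 F1202
G1 X13.97 Y153.78
G1 X11.23 Y83.83
M5
G0 X0.00 Y0.00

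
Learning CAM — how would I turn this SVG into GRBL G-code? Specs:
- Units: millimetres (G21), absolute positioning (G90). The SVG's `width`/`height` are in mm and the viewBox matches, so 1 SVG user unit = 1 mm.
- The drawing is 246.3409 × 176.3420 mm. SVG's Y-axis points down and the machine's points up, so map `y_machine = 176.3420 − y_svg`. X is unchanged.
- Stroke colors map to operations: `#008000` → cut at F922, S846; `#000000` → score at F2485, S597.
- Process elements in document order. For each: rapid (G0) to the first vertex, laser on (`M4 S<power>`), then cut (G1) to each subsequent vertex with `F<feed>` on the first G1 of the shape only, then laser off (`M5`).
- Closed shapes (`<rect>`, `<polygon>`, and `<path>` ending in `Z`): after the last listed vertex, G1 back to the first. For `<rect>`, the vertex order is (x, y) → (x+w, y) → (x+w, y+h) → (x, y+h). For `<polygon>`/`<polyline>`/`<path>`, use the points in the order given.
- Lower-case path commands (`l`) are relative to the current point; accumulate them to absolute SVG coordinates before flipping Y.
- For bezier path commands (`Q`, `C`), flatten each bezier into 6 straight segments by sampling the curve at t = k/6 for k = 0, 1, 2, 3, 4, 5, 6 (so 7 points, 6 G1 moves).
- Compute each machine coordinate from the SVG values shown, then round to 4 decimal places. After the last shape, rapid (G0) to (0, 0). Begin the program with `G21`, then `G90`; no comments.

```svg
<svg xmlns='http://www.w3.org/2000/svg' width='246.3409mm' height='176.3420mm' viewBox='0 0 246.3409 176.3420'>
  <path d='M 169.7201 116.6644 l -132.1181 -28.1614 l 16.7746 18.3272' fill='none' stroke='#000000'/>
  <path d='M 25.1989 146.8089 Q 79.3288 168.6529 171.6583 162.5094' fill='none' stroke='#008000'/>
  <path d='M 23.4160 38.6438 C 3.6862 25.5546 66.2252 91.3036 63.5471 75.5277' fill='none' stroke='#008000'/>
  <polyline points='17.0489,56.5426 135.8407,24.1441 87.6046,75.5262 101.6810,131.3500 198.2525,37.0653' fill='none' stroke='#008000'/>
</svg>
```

G21
G90
G0 X169.7201 Y59.6776
M4 S597
G1 X37.6020 Y87.8390 F2485
G1 X54.3766 Y69.5118
M5
G0 X25.1989 Y29.5331
M4 S846
G1 X44.3033 Y23.0292 F922
G1 X65.5299 Y18.0802
G1 X88.8787 Y14.6860
G1 X114.3497 Y12.8467
G1 X141.9429 Y12.5622
G1 X171.6583 Y13.8326
M5
G0 X23.4160 Y137.6982
M4 S846
G1 X19.7240 Y138.4154 F922
G1 X25.6467 Y130.4474
G1 X37.0872 Y118.2487
G1 X49.9486 Y106.2740
G1 X60.1342 Y98.9777
G1 X63.5471 Y100.8143
M5
G0 X17.0489 Y119.7994
M4 S846
G1 X135.8407 Y152.1979 F922
G1 X87.6046 Y100.8158
G1 X101.6810 Y44.9920
G1 X198.2525 Y139.2767
M5
G0 X0.0000 Y0.0000

viewBox `0 0 246.3409 176.3420` with mm width/height → 1 unit = 1 mm. Flip: y_m = 176.3420 − y_svg.

**Shape 1** — `<path>` open polyline, stroke `#000000` → score (S597, F2485). Machine vertices: (169.7201,59.6776) → (37.6020,87.8390) → (54.3766,69.5118). Open path.

**Shape 2** — `<path>` quadratic bezier, stroke `#008000` → cut (S846, F922). Control points (SVG): P0=(25.1989,146.8089), P1=(79.3288,168.6529), P2=(171.6583,162.5094); sampled at t=k/6. Machine vertices: (25.1989,29.5331) → (44.3033,23.0292) → (65.5299,18.0802) → (88.8787,14.6860) → (114.3497,12.8467) → (141.9429,12.5622) → (171.6583,13.8326). Open path.

**Shape 3** — `<path>` cubic bezier, stroke `#008000` → cut (S846, F922). Control points (SVG): P0=(23.4160,38.6438), P1=(3.6862,25.5546), P2=(66.2252,91.3036), P3=(63.5471,75.5277); sampled at t=k/6. Machine vertices: (23.4160,137.6982) → (19.7240,138.4154) → (25.6467,130.4474) → (37.0872,118.2487) → (49.9486,106.2740) → (60.1342,98.9777) → (63.5471,100.8143). Open path.

**Shape 4** — `<polyline>` open polyline, stroke `#008000` → cut (S846, F922). Machine vertices: (17.0489,119.7994) → (135.8407,152.1979) → (87.6046,100.8158) → (101.6810,44.9920) → (198.2525,139.2767). Open path.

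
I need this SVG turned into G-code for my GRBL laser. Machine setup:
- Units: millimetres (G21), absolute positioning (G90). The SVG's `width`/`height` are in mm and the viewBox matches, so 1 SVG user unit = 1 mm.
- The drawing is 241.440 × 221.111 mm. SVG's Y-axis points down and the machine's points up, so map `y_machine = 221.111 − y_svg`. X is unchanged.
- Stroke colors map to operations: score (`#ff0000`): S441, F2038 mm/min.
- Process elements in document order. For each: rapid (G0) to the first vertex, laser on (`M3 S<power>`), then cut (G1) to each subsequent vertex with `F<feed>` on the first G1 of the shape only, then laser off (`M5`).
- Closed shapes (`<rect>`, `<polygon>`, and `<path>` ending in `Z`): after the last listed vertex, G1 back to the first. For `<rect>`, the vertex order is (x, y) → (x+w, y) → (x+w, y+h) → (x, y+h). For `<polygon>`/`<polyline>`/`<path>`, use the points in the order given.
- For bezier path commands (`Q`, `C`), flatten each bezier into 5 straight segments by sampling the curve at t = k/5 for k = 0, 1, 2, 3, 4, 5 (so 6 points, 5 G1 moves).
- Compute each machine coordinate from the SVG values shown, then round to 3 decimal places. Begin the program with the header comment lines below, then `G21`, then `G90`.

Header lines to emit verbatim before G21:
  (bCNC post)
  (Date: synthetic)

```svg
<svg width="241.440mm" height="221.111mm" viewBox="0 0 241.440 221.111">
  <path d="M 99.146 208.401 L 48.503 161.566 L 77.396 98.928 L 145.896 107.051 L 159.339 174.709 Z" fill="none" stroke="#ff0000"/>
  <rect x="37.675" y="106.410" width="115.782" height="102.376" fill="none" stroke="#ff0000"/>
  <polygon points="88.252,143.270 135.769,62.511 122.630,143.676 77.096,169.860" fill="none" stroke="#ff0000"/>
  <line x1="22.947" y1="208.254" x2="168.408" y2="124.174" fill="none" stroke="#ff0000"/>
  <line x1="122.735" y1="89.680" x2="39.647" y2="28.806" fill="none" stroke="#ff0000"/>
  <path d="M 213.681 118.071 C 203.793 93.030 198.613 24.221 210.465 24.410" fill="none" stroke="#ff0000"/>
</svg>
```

viewBox `0 0 241.440 221.111` with mm width/height → 1 unit = 1 mm. Flip: y_m = 221.111 − y_svg.

**Shape 1** — `<path>` regular polygon, stroke `#ff0000` → score (S441, F2038). Machine vertices: (99.146,12.710) → (48.503,59.545) → (77.396,122.183) → (145.896,114.060) → (159.339,46.402) → (99.146,12.710). Closed: final G1 returns to the first vertex.

**Shape 2** — `<rect>` rectangle, stroke `#ff0000` → score (S441, F2038). Machine vertices: (37.675,114.701) → (153.457,114.701) → (153.457,12.325) → (37.675,12.325) → (37.675,114.701). Closed: final G1 returns to the first vertex.

**Shape 3** — `<polygon>` closed polygon, stroke `#ff0000` → score (S441, F2038). Machine vertices: (88.252,77.841) → (135.769,158.600) → (122.630,77.435) → (77.096,51.251) → (88.252,77.841). Closed: final G1 returns to the first vertex.

**Shape 4** — `<line>` line segment, stroke `#ff0000` → score (S441, F2038). Machine vertices: (22.947,12.857) → (168.408,96.937). Open path.

**Shape 5** — `<line>` line segment, stroke `#ff0000` → score (S441, F2038). Machine vertices: (122.735,131.431) → (39.647,192.305). Open path.

**Shape 6** — `<path>` cubic bezier, stroke `#ff0000` → score (S441, F2038). Control points (SVG): P0=(213.681,118.071), P1=(203.793,93.030), P2=(198.613,24.221), P3=(210.465,24.410); sampled at t=k/5. Machine vertices: (213.681,103.040) → (208.412,122.415) → (204.864,146.881) → (203.629,171.026) → (205.299,189.437) → (210.465,196.701). Open path.

(bCNC post)
(Date: synthetic)
G21
G90
G0 X99.146 Y12.710
M3 S441
G1 X48.503 Y59.545 F2038
G1 X77.396 Y122.183
G1 X145.896 Y114.060
G1 X159.339 Y46.402
G1 X99.146 Y12.710
M5
G0 X37.675 Y114.701
M3 S441
G1 X153.457 Y114.701 F2038
G1 X153.457 Y12.325
G1 X37.675 Y12.325
G1 X37.675 Y114.701
M5
G0 X88.252 Y77.841
M3 S441
G1 X135.769 Y158.600 F2038
G1 X122.630 Y77.435
G1 X77.096 Y51.251
G1 X88.252 Y77.841
M5
G0 X22.947 Y12.857
M3 S441
G1 X168.408 Y96.937 F2038
M5
G0 X122.735 Y131.431
M3 S441
G1 X39.647 Y192.305 F2038
M5
G0 X213.681 Y103.040
M3 S441
G1 X208.412 Y122.415 F2038
G1 X204.864 Y146.881
G1 X203.629 Y171.026
G1 X205.299 Y189.437
G1 X210.465 Y196.701
M5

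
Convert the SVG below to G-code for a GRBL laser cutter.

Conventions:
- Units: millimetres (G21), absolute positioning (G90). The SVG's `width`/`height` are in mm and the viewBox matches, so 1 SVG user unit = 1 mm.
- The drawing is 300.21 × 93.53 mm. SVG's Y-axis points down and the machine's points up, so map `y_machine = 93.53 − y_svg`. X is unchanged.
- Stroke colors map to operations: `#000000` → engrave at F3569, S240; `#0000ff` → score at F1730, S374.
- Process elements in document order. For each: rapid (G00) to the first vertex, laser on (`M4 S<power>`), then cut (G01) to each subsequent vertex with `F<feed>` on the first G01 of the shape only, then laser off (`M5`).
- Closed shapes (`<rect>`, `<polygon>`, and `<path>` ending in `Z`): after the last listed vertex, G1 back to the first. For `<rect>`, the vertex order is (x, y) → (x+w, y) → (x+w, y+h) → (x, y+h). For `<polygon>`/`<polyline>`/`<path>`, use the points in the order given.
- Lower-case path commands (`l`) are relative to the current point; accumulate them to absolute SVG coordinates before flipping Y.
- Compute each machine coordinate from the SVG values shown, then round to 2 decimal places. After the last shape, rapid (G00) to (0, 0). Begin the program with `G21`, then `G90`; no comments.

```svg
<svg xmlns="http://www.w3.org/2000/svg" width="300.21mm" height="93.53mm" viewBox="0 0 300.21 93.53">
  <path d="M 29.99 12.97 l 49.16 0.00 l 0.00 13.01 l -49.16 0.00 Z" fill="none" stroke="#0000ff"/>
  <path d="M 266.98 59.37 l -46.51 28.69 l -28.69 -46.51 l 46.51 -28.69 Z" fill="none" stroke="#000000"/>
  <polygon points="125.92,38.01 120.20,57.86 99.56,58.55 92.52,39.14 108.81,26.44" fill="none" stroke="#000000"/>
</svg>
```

G21
G90
G00 X29.99 Y80.56
M4 S374
G01 X79.15 Y80.56 F1730
G01 X79.15 Y67.55
G01 X29.99 Y67.55
G01 X29.99 Y80.56
M5
G00 X266.98 Y34.16
M4 S240
G01 X220.47 Y5.47 F3569
G01 X191.78 Y51.98
G01 X238.29 Y80.67
G01 X266.98 Y34.16
M5
G00 X125.92 Y55.52
M4 S240
G01 X120.20 Y35.67 F3569
G01 X99.56 Y34.98
G01 X92.52 Y54.39
G01 X108.81 Y67.09
G01 X125.92 Y55.52
M5
G00 X0.00 Y0.00

1 u = 1 mm; y_m = 93.53 − y.

[1] `<path>` rectangle, #0000ff→score S374 F1730: (29.99,80.56) → (79.15,80.56) → (79.15,67.55) → (29.99,67.55) → (29.99,80.56) (closed)

[2] `<path>` regular polygon, #000000→engrave S240 F3569: (266.98,34.16) → (220.47,5.47) → (191.78,51.98) → (238.29,80.67) → (266.98,34.16) (closed)

[3] `<polygon>` regular polygon, #000000→engrave S240 F3569: (125.92,55.52) → (120.20,35.67) → (99.56,34.98) → (92.52,54.39) → (108.81,67.09) → (125.92,55.52) (closed)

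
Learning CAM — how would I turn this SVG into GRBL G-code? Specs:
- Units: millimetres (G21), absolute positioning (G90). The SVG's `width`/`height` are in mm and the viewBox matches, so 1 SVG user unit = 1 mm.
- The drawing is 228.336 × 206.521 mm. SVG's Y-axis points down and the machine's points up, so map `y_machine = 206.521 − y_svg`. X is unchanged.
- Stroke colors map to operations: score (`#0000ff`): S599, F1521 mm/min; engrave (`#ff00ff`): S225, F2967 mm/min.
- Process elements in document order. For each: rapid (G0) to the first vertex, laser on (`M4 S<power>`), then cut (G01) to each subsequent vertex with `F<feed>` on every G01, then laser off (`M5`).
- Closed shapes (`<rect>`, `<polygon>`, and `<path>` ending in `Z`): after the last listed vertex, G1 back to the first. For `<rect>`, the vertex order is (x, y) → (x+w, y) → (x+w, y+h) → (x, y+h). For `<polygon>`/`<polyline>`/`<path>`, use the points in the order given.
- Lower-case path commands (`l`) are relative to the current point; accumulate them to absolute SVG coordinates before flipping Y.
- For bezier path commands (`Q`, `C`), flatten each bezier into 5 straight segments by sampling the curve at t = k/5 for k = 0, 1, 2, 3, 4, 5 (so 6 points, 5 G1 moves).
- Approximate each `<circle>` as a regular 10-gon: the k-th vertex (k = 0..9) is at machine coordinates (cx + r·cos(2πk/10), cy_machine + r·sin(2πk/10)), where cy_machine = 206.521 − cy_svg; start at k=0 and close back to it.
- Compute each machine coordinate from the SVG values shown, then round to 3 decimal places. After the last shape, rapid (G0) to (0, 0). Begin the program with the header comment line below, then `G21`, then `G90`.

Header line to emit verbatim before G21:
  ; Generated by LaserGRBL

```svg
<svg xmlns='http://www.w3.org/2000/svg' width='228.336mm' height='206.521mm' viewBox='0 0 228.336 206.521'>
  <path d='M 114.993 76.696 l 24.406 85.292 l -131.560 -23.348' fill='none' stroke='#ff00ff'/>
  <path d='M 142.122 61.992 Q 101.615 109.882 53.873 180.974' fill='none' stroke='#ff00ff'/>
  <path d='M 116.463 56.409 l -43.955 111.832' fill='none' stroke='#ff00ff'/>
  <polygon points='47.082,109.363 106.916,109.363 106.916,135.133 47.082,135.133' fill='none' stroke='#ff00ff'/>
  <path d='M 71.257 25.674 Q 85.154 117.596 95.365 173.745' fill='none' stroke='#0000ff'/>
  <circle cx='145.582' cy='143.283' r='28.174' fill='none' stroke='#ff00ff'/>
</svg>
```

; Generated by LaserGRBL
G21
G90
G0 X114.993 Y129.825
M4 S225
G01 X139.399 Y44.533 F2967
G01 X7.839 Y67.881 F2967
M5
G0 X142.122 Y144.529
M4 S225
G01 X125.630 Y124.445 F2967
G01 X108.559 Y102.505 F2967
G01 X90.909 Y78.708 F2967
G01 X72.680 Y53.056 F2967
G01 X53.873 Y25.547 F2967
M5
G0 X116.463 Y150.112
M4 S225
G01 X72.508 Y38.280 F2967
M5
G0 X47.082 Y97.158
M4 S225
G01 X106.916 Y97.158 F2967
G01 X106.916 Y71.388 F2967
G01 X47.082 Y71.388 F2967
G01 X47.082 Y97.158 F2967
M5
G0 X71.257 Y180.847
M4 S599
G01 X76.668 Y145.509 F1521
G01 X81.785 Y113.033 F1521
G01 X86.606 Y83.419 F1521
G01 X91.133 Y56.667 F1521
G01 X95.365 Y32.776 F1521
M5
G0 X173.756 Y63.238
M4 S225
G01 X168.375 Y79.798 F2967
G01 X154.288 Y90.033 F2967
G01 X136.876 Y90.033 F2967
G01 X122.789 Y79.798 F2967
G01 X117.408 Y63.238 F2967
G01 X122.789 Y46.678 F2967
G01 X136.876 Y36.443 F2967
G01 X154.288 Y36.443 F2967
G01 X168.375 Y46.678 F2967
G01 X173.756 Y63.238 F2967
M5
G0 X0.000 Y0.000

1 u = 1 mm; y_m = 206.521 − y.

[1] `<path>` open polyline, #ff00ff→engrave S225 F2967: (114.993,129.825) → (139.399,44.533) → (7.839,67.881)

[2] `<path>` quadratic bezier, #ff00ff→engrave S225 F2967: (142.122,144.529) → (125.630,124.445) → (108.559,102.505) → (90.909,78.708) → (72.680,53.056) → (53.873,25.547)

[3] `<path>` line segment, #ff00ff→engrave S225 F2967: (116.463,150.112) → (72.508,38.280)

[4] `<polygon>` rectangle, #ff00ff→engrave S225 F2967: (47.082,97.158) → (106.916,97.158) → (106.916,71.388) → (47.082,71.388) → (47.082,97.158) (closed)

[5] `<path>` quadratic bezier, #0000ff→score S599 F1521: (71.257,180.847) → (76.668,145.509) → (81.785,113.033) → (86.606,83.419) → (91.133,56.667) → (95.365,32.776)

[6] `<circle>` circle, #ff00ff→engrave S225 F2967: (173.756,63.238) → (168.375,79.798) → (154.288,90.033) → (136.876,90.033) → (122.789,79.798) → (117.408,63.238) → (122.789,46.678) → (136.876,36.443) → (154.288,36.443) → (168.375,46.678) → (173.756,63.238) (closed)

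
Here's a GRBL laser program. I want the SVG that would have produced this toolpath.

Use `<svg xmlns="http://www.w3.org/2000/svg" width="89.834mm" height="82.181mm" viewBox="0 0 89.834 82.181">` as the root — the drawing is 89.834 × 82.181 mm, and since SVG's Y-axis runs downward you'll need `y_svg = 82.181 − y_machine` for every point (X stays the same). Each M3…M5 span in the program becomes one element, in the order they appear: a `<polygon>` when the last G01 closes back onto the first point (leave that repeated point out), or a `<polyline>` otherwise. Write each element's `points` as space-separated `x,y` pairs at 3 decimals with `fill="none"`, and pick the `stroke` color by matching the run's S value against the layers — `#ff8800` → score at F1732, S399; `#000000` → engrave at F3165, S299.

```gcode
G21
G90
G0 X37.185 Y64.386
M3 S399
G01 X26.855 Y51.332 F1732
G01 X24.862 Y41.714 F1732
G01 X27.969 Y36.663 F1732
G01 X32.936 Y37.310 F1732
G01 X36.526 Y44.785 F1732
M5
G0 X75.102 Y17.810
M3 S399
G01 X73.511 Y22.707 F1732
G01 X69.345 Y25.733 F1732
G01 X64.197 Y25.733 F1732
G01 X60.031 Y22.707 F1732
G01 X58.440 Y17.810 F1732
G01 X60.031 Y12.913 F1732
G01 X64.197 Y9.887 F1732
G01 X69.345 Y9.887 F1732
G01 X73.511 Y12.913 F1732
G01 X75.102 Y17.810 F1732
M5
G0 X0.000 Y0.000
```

y_svg = 82.181 − y_m. Every run uses S399, so all elements get stroke `#ff8800` (score).

[1] open run; points: 37.185,17.795 26.855,30.849 24.862,40.467 27.969,45.518 32.936,44.871 36.526,37.396

[2] closed run; points: 75.102,64.371 73.511,59.474 69.345,56.448 64.197,56.448 60.031,59.474 58.440,64.371 60.031,69.268 64.197,72.294 69.345,72.294 73.511,69.268

<svg xmlns="http://www.w3.org/2000/svg" width="89.834mm" height="82.181mm" viewBox="0 0 89.834 82.181">
  <polyline points="37.185,17.795 26.855,30.849 24.862,40.467 27.969,45.518 32.936,44.871 36.526,37.396" fill="none" stroke="#ff8800"/>
  <polygon points="75.102,64.371 73.511,59.474 69.345,56.448 64.197,56.448 60.031,59.474 58.440,64.371 60.031,69.268 64.197,72.294 69.345,72.294 73.511,69.268" fill="none" stroke="#ff8800"/>
</svg>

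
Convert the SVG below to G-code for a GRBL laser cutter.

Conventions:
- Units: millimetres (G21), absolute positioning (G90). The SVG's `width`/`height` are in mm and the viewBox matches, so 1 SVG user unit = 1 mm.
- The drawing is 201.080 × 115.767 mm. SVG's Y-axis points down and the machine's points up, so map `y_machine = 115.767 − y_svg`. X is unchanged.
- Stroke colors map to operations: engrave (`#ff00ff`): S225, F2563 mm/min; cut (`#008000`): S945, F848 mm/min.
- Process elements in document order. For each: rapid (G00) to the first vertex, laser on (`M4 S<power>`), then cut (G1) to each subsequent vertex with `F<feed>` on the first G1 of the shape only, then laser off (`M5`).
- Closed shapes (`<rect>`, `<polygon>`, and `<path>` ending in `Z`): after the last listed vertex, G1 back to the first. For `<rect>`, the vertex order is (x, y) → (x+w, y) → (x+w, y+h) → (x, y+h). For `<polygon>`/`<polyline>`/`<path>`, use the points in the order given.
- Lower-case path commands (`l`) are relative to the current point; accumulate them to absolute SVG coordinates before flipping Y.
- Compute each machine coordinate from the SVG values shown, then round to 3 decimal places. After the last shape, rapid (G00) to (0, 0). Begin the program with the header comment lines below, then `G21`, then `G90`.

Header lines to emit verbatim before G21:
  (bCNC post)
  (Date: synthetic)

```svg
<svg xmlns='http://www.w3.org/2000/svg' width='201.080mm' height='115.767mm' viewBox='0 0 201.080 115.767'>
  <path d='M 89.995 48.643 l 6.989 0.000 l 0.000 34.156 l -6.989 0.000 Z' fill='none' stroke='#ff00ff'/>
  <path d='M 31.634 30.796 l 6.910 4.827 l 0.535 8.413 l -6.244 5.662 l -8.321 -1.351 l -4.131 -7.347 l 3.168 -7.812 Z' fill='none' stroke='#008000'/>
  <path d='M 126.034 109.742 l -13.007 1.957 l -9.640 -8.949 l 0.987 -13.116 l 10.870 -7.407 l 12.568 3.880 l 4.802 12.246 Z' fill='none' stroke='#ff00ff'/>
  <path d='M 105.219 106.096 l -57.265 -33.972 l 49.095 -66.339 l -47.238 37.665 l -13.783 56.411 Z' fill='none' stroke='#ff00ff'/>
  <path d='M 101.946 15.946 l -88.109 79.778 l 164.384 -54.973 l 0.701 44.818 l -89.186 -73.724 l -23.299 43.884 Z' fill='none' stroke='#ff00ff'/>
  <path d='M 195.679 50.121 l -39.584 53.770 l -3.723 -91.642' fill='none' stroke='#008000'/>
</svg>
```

(bCNC post)
(Date: synthetic)
G21
G90
G00 X89.995 Y67.124
M4 S225
G1 X96.984 Y67.124 F2563
G1 X96.984 Y32.968
G1 X89.995 Y32.968
G1 X89.995 Y67.124
M5
G00 X31.634 Y84.971
M4 S945
G1 X38.544 Y80.144 F848
G1 X39.079 Y71.731
G1 X32.835 Y66.069
G1 X24.514 Y67.420
G1 X20.383 Y74.767
G1 X23.551 Y82.579
G1 X31.634 Y84.971
M5
G00 X126.034 Y6.025
M4 S225
G1 X113.027 Y4.068 F2563
G1 X103.387 Y13.017
G1 X104.374 Y26.133
G1 X115.244 Y33.540
G1 X127.812 Y29.660
G1 X132.614 Y17.414
G1 X126.034 Y6.025
M5
G00 X105.219 Y9.671
M4 S225
G1 X47.954 Y43.643 F2563
G1 X97.049 Y109.982
G1 X49.811 Y72.317
G1 X36.028 Y15.906
G1 X105.219 Y9.671
M5
G00 X101.946 Y99.821
M4 S225
G1 X13.837 Y20.043 F2563
G1 X178.221 Y75.016
G1 X178.922 Y30.198
G1 X89.736 Y103.922
G1 X66.437 Y60.038
G1 X101.946 Y99.821
M5
G00 X195.679 Y65.646
M4 S945
G1 X156.095 Y11.876 F848
G1 X152.372 Y103.518
M5
G00 X0.000 Y0.000

viewBox `0 0 201.080 115.767` with mm width/height → 1 unit = 1 mm. Flip: y_m = 115.767 − y_svg.

**Shape 1** — `<path>` rectangle, stroke `#ff00ff` → engrave (S225, F2563). Machine vertices: (89.995,67.124) → (96.984,67.124) → (96.984,32.968) → (89.995,32.968) → (89.995,67.124). Closed: final G1 returns to the first vertex.

**Shape 2** — `<path>` regular polygon, stroke `#008000` → cut (S945, F848). Machine vertices: (31.634,84.971) → (38.544,80.144) → (39.079,71.731) → (32.835,66.069) → (24.514,67.420) → (20.383,74.767) → (23.551,82.579) → (31.634,84.971). Closed: final G1 returns to the first vertex.

**Shape 3** — `<path>` regular polygon, stroke `#ff00ff` → engrave (S225, F2563). Machine vertices: (126.034,6.025) → (113.027,4.068) → (103.387,13.017) → (104.374,26.133) → (115.244,33.540) → (127.812,29.660) → (132.614,17.414) → (126.034,6.025). Closed: final G1 returns to the first vertex.

**Shape 4** — `<path>` closed polygon, stroke `#ff00ff` → engrave (S225, F2563). Machine vertices: (105.219,9.671) → (47.954,43.643) → (97.049,109.982) → (49.811,72.317) → (36.028,15.906) → (105.219,9.671). Closed: final G1 returns to the first vertex.

**Shape 5** — `<path>` closed polygon, stroke `#ff00ff` → engrave (S225, F2563). Machine vertices: (101.946,99.821) → (13.837,20.043) → (178.221,75.016) → (178.922,30.198) → (89.736,103.922) → (66.437,60.038) → (101.946,99.821). Closed: final G1 returns to the first vertex.

**Shape 6** — `<path>` open polyline, stroke `#008000` → cut (S945, F848). Machine vertices: (195.679,65.646) → (156.095,11.876) → (152.372,103.518). Open path.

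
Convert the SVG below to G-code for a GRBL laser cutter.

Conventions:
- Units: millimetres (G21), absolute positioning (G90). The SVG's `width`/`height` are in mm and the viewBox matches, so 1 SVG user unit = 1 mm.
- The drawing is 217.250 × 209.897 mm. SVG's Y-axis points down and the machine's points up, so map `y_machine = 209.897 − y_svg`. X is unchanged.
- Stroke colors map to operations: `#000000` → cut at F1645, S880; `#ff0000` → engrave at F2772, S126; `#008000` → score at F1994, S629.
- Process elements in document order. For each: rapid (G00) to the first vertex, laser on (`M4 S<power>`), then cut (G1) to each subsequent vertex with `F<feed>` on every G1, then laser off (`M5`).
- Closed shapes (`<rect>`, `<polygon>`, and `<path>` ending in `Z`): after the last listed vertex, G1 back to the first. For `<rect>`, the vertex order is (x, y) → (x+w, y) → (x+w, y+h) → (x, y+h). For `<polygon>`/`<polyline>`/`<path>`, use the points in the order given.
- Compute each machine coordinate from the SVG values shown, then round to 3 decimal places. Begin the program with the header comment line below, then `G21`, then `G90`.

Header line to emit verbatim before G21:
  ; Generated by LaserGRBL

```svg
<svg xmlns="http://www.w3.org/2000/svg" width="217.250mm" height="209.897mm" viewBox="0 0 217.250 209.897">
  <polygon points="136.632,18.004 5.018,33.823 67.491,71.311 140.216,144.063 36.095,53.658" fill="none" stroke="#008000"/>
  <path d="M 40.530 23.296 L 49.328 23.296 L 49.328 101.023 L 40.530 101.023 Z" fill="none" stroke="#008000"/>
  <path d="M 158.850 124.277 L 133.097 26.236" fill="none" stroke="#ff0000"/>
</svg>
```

; Generated by LaserGRBL
G21
G90
G00 X136.632 Y191.893
M4 S629
G1 X5.018 Y176.074 F1994
G1 X67.491 Y138.586 F1994
G1 X140.216 Y65.834 F1994
G1 X36.095 Y156.239 F1994
G1 X136.632 Y191.893 F1994
M5
G00 X40.530 Y186.601
M4 S629
G1 X49.328 Y186.601 F1994
G1 X49.328 Y108.874 F1994
G1 X40.530 Y108.874 F1994
G1 X40.530 Y186.601 F1994
M5
G00 X158.850 Y85.620
M4 S126
G1 X133.097 Y183.661 F2772
M5

viewBox `0 0 217.250 209.897` with mm width/height → 1 unit = 1 mm. Flip: y_m = 209.897 − y_svg.

**Shape 1** — `<polygon>` closed polygon, stroke `#008000` → score (S629, F1994). Machine vertices: (136.632,191.893) → (5.018,176.074) → (67.491,138.586) → (140.216,65.834) → (36.095,156.239) → (136.632,191.893). Closed: final G1 returns to the first vertex.

**Shape 2** — `<path>` rectangle, stroke `#008000` → score (S629, F1994). Machine vertices: (40.530,186.601) → (49.328,186.601) → (49.328,108.874) → (40.530,108.874) → (40.530,186.601). Closed: final G1 returns to the first vertex.

**Shape 3** — `<path>` line segment, stroke `#ff0000` → engrave (S126, F2772). Machine vertices: (158.850,85.620) → (133.097,183.661). Open path.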